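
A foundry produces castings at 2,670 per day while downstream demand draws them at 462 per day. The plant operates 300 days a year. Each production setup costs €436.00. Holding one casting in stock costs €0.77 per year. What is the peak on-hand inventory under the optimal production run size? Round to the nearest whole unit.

Annual demand D = 462 × 300 = 138,600.
Production build-up factor (1 − d/p) = 1 − 462/2,670 = 0.8270.
Q* = √(2DS / (H(1 − d/p))) = √(2 × 138,600 × 436 / (0.77 × 0.8270)).
= √(120,859,200 / 0.6368) ≈ 13776.871.
Maximum inventory = Q*(1 − d/p) = 13776.871 × 0.8270 ≈ 11393.008.

I_max ≈ 11,393 castings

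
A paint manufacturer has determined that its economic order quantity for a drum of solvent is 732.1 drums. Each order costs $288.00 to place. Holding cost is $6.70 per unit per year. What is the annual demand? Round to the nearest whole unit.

Squaring Q* = √(2DS/H) gives Q*² = 2DS/H.
From Q* = √(2DS/H): D = Q*²H / (2S) = 732.1² × 6.7 / (2 × 288) = 6234.378.

D ≈ 6,234 drums per year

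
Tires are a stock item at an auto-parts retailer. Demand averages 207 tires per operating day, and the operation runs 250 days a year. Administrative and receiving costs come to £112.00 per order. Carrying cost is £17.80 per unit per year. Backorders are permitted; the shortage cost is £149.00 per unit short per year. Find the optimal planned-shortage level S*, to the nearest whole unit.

Annual demand D = 207 × 250 = 51,750.
With planned backorders, Q* = √(2DS/H) · √((H+B)/B).
√(2DS/H) = √(2 × 51,750 × 112 / 17.8) = 806.992.
√((H+B)/B) = √((17.8+149)/149) = 1.0580.
Q* ≈ 853.835.
S* = Q* · H/(H+B) = 853.835 × 17.8/166.8 ≈ 91.117.

S* ≈ 91 tires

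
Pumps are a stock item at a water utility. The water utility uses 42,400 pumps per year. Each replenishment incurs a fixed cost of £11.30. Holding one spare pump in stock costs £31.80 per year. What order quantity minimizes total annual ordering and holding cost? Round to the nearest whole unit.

Q* ≈ 174 pumps

EOQ = √(2DS / H) = √(2 × 42,400 × 11.3 / 31.8).
= √(958,240 / 31.8) = √30,133.3333 ≈ 173.590.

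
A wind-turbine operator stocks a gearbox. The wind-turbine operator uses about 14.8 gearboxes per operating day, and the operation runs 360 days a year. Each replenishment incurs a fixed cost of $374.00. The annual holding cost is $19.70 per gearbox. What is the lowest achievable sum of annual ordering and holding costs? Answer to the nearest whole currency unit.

Annual demand D = 14.8 × 360 = 5,328.
The optimal lot size = √(2DS/H) = √(2 × 5,328 × 374 / 19.7) ≈ 449.78.
At the optimum the two cost components are equal, so total cost = 2·(Q*/2)H = Q*·H.
Minimum total = √(2DSH) = √(2 × 5,328 × 374 × 19.7) ≈ 8860.659.

TC* ≈ $8,861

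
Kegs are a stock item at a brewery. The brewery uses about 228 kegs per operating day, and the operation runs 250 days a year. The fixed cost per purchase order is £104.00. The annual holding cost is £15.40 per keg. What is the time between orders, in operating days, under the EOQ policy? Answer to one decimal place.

T ≈ 3.8 days

Annual demand D = 228 × 250 = 57,000.
EOQ = √(2DS/H) = √(2 × 57,000 × 104 / 15.4) ≈ 877.42.
Cycle time = Q*/D × 250 = 877.42 / 57,000 × 250 ≈ 3.848 days.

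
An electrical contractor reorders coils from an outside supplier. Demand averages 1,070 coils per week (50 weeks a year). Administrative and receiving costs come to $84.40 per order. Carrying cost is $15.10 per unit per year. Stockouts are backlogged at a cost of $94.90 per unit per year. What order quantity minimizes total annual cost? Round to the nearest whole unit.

Annual demand D = 1,070 × 50 = 53,500.
With planned backorders, Q* = √(2DS/H) · √((H+B)/B).
√(2DS/H) = √(2 × 53,500 × 84.4 / 15.1) = 773.347.
√((H+B)/B) = √((15.1+94.9)/94.9) = 1.0766.
Q* ≈ 832.603.

Q* ≈ 833 coils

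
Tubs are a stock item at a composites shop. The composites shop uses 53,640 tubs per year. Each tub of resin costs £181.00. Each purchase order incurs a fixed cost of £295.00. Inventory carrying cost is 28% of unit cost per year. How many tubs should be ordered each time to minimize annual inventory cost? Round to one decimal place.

Q* ≈ 790.2 tubs

Holding cost H = 0.28 × £181.00 = £50.6800 per unit per year.
EOQ = √(2DS / H) = √(2 × 53,640 × 295 / 50.68).
= √(31,647,600 / 50.68) = √624,459.3528 ≈ 790.227.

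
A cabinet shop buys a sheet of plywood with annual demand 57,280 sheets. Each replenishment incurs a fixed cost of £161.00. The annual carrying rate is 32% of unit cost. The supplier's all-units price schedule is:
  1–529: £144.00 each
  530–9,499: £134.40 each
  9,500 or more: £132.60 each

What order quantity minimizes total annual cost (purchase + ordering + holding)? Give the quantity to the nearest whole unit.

Q* ≈ 655 sheets

Holding cost per unit per year at price C is H = 0.32·C.
Candidates are each tier's EOQ (if it falls in that tier) and each price-break quantity.
Tier 1 (£144.00): EOQ = 632.7 exceeds tier's upper bound 529, so this tier is dominated.
EOQ at £134.40 = 654.9 (feasible in tier 2): TC = 57,280×£134.40 + (57,280/654.9)×161 + (654.9/2)×0.32×£134.40 = £7,726,596.63.
EOQ at £132.60 = 659.3 < 9500, so use break Q=9500: TC = 57,280×£132.60 + (57,280/9500.0)×161 + (9500.0/2)×0.32×£132.60 = £7,797,850.75.
Lowest total cost is £7,726,596.63 at Q = 654.9.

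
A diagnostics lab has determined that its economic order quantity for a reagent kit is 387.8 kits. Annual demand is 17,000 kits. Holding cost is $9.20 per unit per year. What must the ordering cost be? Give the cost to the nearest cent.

Squaring Q* = √(2DS/H) gives Q*² = 2DS/H.
From Q* = √(2DS/H): S = Q*²H / (2D) = 387.8² × 9.2 / (2 × 17,000) = 40.6935.

S ≈ $40.69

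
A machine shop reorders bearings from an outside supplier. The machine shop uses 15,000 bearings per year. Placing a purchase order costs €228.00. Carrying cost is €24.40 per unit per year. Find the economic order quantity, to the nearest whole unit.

EOQ = √(2DS / H) = √(2 × 15,000 × 228 / 24.4).
= √(6,840,000 / 24.4) = √280,327.8689 ≈ 529.460.

Q* ≈ 529 bearings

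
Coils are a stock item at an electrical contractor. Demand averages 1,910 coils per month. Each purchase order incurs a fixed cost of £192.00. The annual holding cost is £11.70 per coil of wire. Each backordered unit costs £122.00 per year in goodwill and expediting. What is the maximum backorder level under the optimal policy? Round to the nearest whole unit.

S* ≈ 79 coils

Annual demand D = 1,910 × 12 = 22,920.
With planned backorders, Q* = √(2DS/H) · √((H+B)/B).
√(2DS/H) = √(2 × 22,920 × 192 / 11.7) = 867.321.
√((H+B)/B) = √((11.7+122)/122) = 1.0469.
Q* ≈ 907.958.
S* = Q* · H/(H+B) = 907.958 × 11.7/133.7 ≈ 79.455.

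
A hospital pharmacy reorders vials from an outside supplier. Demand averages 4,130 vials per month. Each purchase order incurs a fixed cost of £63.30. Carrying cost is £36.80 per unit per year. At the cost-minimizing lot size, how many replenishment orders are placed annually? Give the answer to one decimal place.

N ≈ 120.0 orders per year

Annual demand D = 4,130 × 12 = 49,560.
Q* = √(2DS/H) = √(2 × 49,560 × 63.3 / 36.8) ≈ 412.91.
Orders per year = D / Q* = 49,560 / 412.91 ≈ 120.025.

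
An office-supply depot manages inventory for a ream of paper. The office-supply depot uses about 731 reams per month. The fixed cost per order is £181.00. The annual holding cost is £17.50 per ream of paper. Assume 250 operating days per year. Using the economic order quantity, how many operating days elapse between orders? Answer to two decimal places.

Annual demand D = 731 × 12 = 8,772.
EOQ = √(2DS/H) = √(2 × 8,772 × 181 / 17.5) ≈ 425.98.
Cycle time = Q*/D × 250 = 425.98 / 8,772 × 250 ≈ 12.140 days.

T ≈ 12.14 days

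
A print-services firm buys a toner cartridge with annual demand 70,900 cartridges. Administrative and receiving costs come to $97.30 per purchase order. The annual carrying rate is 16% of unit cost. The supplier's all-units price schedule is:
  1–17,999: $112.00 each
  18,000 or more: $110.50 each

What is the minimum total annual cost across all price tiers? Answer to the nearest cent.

Holding cost per unit per year at price C is H = 0.16·C.
Candidates are each tier's EOQ (if it falls in that tier) and each price-break quantity.
EOQ at $112.00 = 877.5 (feasible in tier 1): TC = 70,900×$112.00 + (70,900/877.5)×97.3 + (877.5/2)×0.16×$112.00 = $7,956,524.02.
EOQ at $110.50 = 883.4 < 18000, so use break Q=18000: TC = 70,900×$110.50 + (70,900/18000.0)×97.3 + (18000.0/2)×0.16×$110.50 = $7,993,953.25.
Lowest total cost among the candidates is at Q = 877.5.

TC* ≈ $7,956,524.02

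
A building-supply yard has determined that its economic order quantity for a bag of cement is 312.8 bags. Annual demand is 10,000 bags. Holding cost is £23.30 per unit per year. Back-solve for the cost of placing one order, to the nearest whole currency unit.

Squaring Q* = √(2DS/H) gives Q*² = 2DS/H.
From Q* = √(2DS/H): S = Q*²H / (2D) = 312.8² × 23.3 / (2 × 10,000) = 113.9881.

S ≈ £114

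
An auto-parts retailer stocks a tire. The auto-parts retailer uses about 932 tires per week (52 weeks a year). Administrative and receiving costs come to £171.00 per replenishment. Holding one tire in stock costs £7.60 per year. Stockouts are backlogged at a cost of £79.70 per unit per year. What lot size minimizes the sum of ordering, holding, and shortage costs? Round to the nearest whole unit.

Q* ≈ 1,546 tires

Annual demand D = 932 × 52 = 48,464.
With planned backorders, Q* = √(2DS/H) · √((H+B)/B).
√(2DS/H) = √(2 × 48,464 × 171 / 7.6) = 1476.780.
√((H+B)/B) = √((7.6+79.7)/79.7) = 1.0466.
Q* ≈ 1545.588.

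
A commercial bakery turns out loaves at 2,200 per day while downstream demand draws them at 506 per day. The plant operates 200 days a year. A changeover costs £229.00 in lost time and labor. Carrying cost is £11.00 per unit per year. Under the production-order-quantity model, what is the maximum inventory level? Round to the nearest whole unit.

I_max ≈ 1,801 loaves

Annual demand D = 506 × 200 = 101,200.
Production build-up factor (1 − d/p) = 1 − 506/2,200 = 0.7700.
Q* = √(2DS / (H(1 − d/p))) = √(2 × 101,200 × 229 / (11 × 0.7700)).
= √(46,349,600 / 8.47) ≈ 2339.275.
Maximum inventory = Q*(1 − d/p) = 2339.275 × 0.7700 ≈ 1801.242.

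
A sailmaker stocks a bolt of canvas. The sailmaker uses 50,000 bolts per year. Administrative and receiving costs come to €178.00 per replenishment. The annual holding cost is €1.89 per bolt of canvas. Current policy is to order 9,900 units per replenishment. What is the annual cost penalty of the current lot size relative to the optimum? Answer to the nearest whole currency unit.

Extra cost ≈ €4,454 per year

EOQ = √(2DS/H) = √(2 × 50,000 × 178 / 1.89) ≈ 3068.87.
Cost at Q* = (D/Q*)S + (Q*/2)H = √(2DSH) ≈ €5,800.17.
Cost at Q = 9,900: (50,000/9,900)×178 + (9,900/2)×1.89 = €898.99 + €9,355.50 = €10,254.49.
Excess = €10,254.49 − €5,800.17 = €4,454.32.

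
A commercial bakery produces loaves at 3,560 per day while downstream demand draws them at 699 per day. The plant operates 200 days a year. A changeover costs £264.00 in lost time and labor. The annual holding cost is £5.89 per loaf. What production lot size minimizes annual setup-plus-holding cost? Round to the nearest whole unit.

Annual demand D = 699 × 200 = 139,800.
Production build-up factor (1 − d/p) = 1 − 699/3,560 = 0.8037.
Q* = √(2DS / (H(1 − d/p))) = √(2 × 139,800 × 264 / (5.89 × 0.8037)).
= √(73,814,400 / 4.7335) ≈ 3948.926.

Q* ≈ 3,949 loaves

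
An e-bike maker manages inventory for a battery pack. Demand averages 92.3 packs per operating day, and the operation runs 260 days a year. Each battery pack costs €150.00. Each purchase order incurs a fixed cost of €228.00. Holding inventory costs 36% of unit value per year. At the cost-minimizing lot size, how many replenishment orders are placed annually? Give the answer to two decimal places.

N ≈ 53.31 orders per year

Annual demand D = 92.3 × 260 = 23,998.
Holding cost H = 0.36 × €150.00 = €54.0000 per unit per year.
The optimal lot size = √(2DS/H) = √(2 × 23,998 × 228 / 54) ≈ 450.17.
Orders per year = D / Q* = 23,998 / 450.17 ≈ 53.309.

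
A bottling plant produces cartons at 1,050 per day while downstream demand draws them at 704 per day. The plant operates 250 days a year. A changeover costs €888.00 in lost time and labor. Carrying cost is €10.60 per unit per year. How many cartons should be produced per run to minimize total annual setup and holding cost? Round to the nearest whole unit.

Annual demand D = 704 × 250 = 176,000.
Production build-up factor (1 − d/p) = 1 − 704/1,050 = 0.3295.
Q* = √(2DS / (H(1 − d/p))) = √(2 × 176,000 × 888 / (10.6 × 0.3295)).
= √(312,576,000 / 3.493) ≈ 9459.790.

Q* ≈ 9,460 cartons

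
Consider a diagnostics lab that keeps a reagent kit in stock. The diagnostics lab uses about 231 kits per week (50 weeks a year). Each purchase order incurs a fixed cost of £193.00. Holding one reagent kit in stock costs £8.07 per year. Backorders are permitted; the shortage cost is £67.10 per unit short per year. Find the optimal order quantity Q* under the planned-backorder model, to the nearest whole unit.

Annual demand D = 231 × 50 = 11,550.
With planned backorders, Q* = √(2DS/H) · √((H+B)/B).
√(2DS/H) = √(2 × 11,550 × 193 / 8.07) = 743.272.
√((H+B)/B) = √((8.07+67.1)/67.1) = 1.0584.
Q* ≈ 786.700.

Q* ≈ 787 kits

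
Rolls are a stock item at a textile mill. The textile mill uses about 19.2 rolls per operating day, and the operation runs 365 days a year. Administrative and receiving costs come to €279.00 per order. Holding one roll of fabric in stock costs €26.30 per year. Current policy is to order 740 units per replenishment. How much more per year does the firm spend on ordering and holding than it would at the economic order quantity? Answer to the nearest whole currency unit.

Extra cost ≈ €2,232 per year

Annual demand D = 19.2 × 365 = 7,008.
EOQ = √(2DS/H) = √(2 × 7,008 × 279 / 26.3) ≈ 385.60.
Cost at Q* = (D/Q*)S + (Q*/2)H = √(2DSH) ≈ €10,141.26.
Cost at Q = 740: (7,008/740)×279 + (740/2)×26.3 = €2,642.21 + €9,731.00 = €12,373.21.
Excess = €12,373.21 − €10,141.26 = €2,231.94.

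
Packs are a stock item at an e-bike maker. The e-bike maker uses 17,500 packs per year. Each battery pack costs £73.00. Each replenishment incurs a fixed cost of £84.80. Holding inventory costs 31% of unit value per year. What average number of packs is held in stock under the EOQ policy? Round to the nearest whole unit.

Holding cost H = 0.31 × £73.00 = £22.6300 per unit per year.
The optimal lot size = √(2DS/H) = √(2 × 17,500 × 84.8 / 22.63) ≈ 362.15.
Average inventory = Q*/2 ≈ 362.15 / 2 = 181.075.

Average inventory ≈ 181 packs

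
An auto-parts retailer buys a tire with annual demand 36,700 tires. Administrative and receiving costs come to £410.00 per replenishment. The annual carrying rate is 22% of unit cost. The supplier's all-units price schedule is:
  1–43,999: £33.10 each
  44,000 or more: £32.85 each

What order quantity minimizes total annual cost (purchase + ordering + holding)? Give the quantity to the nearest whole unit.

Holding cost per unit per year at price C is H = 0.22·C.
Candidates are each tier's EOQ (if it falls in that tier) and each price-break quantity.
EOQ at £33.10 = 2032.9 (feasible in tier 1): TC = 36,700×£33.10 + (36,700/2032.9)×410 + (2032.9/2)×0.22×£33.10 = £1,229,573.53.
EOQ at £32.85 = 2040.6 < 44000, so use break Q=44000: TC = 36,700×£32.85 + (36,700/44000.0)×410 + (44000.0/2)×0.22×£32.85 = £1,364,930.98.
Lowest total cost is £1,229,573.53 at Q = 2032.9.

Q* ≈ 2,033 tires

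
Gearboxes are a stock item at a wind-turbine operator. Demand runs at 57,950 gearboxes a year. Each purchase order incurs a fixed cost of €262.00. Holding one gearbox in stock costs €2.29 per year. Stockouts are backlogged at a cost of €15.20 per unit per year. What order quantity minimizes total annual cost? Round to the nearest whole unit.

With planned backorders, Q* = √(2DS/H) · √((H+B)/B).
√(2DS/H) = √(2 × 57,950 × 262 / 2.29) = 3641.452.
√((H+B)/B) = √((2.29+15.2)/15.2) = 1.0727.
Q* ≈ 3906.139.

Q* ≈ 3,906 gearboxes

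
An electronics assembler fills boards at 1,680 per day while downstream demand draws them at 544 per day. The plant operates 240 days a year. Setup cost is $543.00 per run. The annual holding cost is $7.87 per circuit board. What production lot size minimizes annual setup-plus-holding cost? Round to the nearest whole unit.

Q* ≈ 5,162 boards

Annual demand D = 544 × 240 = 130,560.
Production build-up factor (1 − d/p) = 1 − 544/1,680 = 0.6762.
Q* = √(2DS / (H(1 − d/p))) = √(2 × 130,560 × 543 / (7.87 × 0.6762)).
= √(141,788,160 / 5.3216) ≈ 5161.763.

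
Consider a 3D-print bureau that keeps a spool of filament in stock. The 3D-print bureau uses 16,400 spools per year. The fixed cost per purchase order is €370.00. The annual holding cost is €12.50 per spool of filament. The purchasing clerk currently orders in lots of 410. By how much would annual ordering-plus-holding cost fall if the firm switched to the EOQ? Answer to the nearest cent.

EOQ = √(2DS/H) = √(2 × 16,400 × 370 / 12.5) ≈ 985.33.
Cost at Q* = (D/Q*)S + (Q*/2)H = √(2DSH) ≈ €12,316.66.
Cost at Q = 410: (16,400/410)×370 + (410/2)×12.5 = €14,800.00 + €2,562.50 = €17,362.50.
Excess = €17,362.50 − €12,316.66 = €5,045.84.

Extra cost ≈ €5,045.84 per year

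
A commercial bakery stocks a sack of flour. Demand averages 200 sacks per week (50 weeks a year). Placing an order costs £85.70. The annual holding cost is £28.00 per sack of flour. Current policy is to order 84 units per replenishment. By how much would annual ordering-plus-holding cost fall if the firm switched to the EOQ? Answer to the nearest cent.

Annual demand D = 200 × 50 = 10,000.
EOQ = √(2DS/H) = √(2 × 10,000 × 85.7 / 28) ≈ 247.42.
Cost at Q* = (D/Q*)S + (Q*/2)H = √(2DSH) ≈ £6,927.63.
Cost at Q = 84: (10,000/84)×85.7 + (84/2)×28 = £10,202.38 + £1,176.00 = £11,378.38.
Excess = £11,378.38 − £6,927.63 = £4,450.76.

Extra cost ≈ £4,450.76 per year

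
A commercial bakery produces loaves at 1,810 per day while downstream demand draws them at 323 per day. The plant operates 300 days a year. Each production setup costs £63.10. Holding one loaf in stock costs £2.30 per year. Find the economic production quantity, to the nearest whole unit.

Q* ≈ 2,544 loaves

Annual demand D = 323 × 300 = 96,900.
Production build-up factor (1 − d/p) = 1 − 323/1,810 = 0.8215.
Q* = √(2DS / (H(1 − d/p))) = √(2 × 96,900 × 63.1 / (2.3 × 0.8215)).
= √(12,228,780 / 1.8896) ≈ 2543.967.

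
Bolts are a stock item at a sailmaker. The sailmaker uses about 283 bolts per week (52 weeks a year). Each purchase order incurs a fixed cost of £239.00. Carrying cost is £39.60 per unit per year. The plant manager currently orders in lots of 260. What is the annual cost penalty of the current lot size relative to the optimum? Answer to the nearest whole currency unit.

Annual demand D = 283 × 52 = 14,716.
EOQ = √(2DS/H) = √(2 × 14,716 × 239 / 39.6) ≈ 421.46.
Cost at Q* = (D/Q*)S + (Q*/2)H = √(2DSH) ≈ £16,690.00.
Cost at Q = 260: (14,716/260)×239 + (260/2)×39.6 = £13,527.40 + £5,148.00 = £18,675.40.
Excess = £18,675.40 − £16,690.00 = £1,985.40.

Extra cost ≈ £1,985 per year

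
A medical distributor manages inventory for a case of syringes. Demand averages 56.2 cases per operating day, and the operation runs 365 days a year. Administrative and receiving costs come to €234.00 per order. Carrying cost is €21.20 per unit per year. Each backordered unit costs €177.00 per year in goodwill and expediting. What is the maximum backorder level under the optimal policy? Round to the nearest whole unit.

S* ≈ 76 cases

Annual demand D = 56.2 × 365 = 20,513.
With planned backorders, Q* = √(2DS/H) · √((H+B)/B).
√(2DS/H) = √(2 × 20,513 × 234 / 21.2) = 672.930.
√((H+B)/B) = √((21.2+177)/177) = 1.0582.
Q* ≈ 712.090.
S* = Q* · H/(H+B) = 712.090 × 21.2/198.2 ≈ 76.167.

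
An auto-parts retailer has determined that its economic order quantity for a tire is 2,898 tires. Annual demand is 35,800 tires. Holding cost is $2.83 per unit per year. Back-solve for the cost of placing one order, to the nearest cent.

S ≈ $331.95

Squaring Q* = √(2DS/H) gives Q*² = 2DS/H.
From Q* = √(2DS/H): S = Q*²H / (2D) = 2,898² × 2.83 / (2 × 35,800) = 331.9481.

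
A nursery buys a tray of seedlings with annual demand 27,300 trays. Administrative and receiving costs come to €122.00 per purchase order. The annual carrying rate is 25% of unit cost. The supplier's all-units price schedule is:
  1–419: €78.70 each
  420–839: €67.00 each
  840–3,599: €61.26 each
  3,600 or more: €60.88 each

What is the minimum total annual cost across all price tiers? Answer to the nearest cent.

TC* ≈ €1,682,795.30

Holding cost per unit per year at price C is H = 0.25·C.
Evaluate total cost at each tier's feasible EOQ or, if the EOQ is below the tier, at the tier's minimum quantity.
Tier 1 (€78.70): EOQ = 581.9 exceeds tier's upper bound 419, so this tier is dominated.
EOQ at €67.00 = 630.6 (feasible in tier 2): TC = 27,300×€67.00 + (27,300/630.6)×122 + (630.6/2)×0.25×€67.00 = €1,839,662.91.
EOQ at €61.26 = 659.5 < 840, so use break Q=840: TC = 27,300×€61.26 + (27,300/840.0)×122 + (840.0/2)×0.25×€61.26 = €1,682,795.30.
EOQ at €60.88 = 661.6 < 3600, so use break Q=3600: TC = 27,300×€60.88 + (27,300/3600.0)×122 + (3600.0/2)×0.25×€60.88 = €1,690,345.17.
Lowest total cost among the candidates is at Q = 840.0.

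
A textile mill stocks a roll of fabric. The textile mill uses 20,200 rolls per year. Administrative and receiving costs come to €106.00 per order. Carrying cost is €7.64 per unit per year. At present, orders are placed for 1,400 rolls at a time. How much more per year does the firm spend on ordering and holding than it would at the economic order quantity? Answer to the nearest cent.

Extra cost ≈ €1,157.50 per year

EOQ = √(2DS/H) = √(2 × 20,200 × 106 / 7.64) ≈ 748.68.
Cost at Q* = (D/Q*)S + (Q*/2)H = √(2DSH) ≈ €5,719.92.
Cost at Q = 1,400: (20,200/1,400)×106 + (1,400/2)×7.64 = €1,529.43 + €5,348.00 = €6,877.43.
Excess = €6,877.43 − €5,719.92 = €1,157.50.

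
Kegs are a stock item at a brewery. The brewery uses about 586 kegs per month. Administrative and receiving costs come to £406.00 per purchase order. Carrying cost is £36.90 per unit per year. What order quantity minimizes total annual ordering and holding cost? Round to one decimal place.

Q* ≈ 393.4 kegs

Annual demand D = 586 × 12 = 7,032.
EOQ = √(2DS / H) = √(2 × 7,032 × 406 / 36.9).
= √(5,709,984 / 36.9) = √154,742.1138 ≈ 393.373.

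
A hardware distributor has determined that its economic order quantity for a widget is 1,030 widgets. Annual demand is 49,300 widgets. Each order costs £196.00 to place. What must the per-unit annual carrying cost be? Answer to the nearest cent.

The basic EOQ model gives Q* = √(2DS/H); rearrange for the unknown.
From Q* = √(2DS/H): H = 2DS / Q*² = 2 × 49,300 × 196 / 1,030² = 18.2162.

H ≈ £18.22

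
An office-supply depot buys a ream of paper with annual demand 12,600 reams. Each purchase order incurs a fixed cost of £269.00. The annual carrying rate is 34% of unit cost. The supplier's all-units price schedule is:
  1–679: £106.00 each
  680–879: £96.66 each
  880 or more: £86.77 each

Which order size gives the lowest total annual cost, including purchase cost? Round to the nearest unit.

Q* ≈ 880 reams

Holding cost per unit per year at price C is H = 0.34·C.
Candidates are each tier's EOQ (if it falls in that tier) and each price-break quantity.
EOQ at £106.00 = 433.7 (feasible in tier 1): TC = 12,600×£106.00 + (12,600/433.7)×269 + (433.7/2)×0.34×£106.00 = £1,351,230.35.
EOQ at £96.66 = 454.2 < 680, so use break Q=680: TC = 12,600×£96.66 + (12,600/680.0)×269 + (680.0/2)×0.34×£96.66 = £1,234,074.31.
EOQ at £86.77 = 479.3 < 880, so use break Q=880: TC = 12,600×£86.77 + (12,600/880.0)×269 + (880.0/2)×0.34×£86.77 = £1,110,134.38.
Lowest total cost is £1,110,134.38 at Q = 880.0.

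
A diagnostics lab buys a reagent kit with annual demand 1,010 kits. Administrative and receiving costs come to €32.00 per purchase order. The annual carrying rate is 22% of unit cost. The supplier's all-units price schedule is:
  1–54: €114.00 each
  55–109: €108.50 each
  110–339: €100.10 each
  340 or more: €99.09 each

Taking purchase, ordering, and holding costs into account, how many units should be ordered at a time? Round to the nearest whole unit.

Holding cost per unit per year at price C is H = 0.22·C.
Candidates are each tier's EOQ (if it falls in that tier) and each price-break quantity.
EOQ at €114.00 = 50.8 (feasible in tier 1): TC = 1,010×€114.00 + (1,010/50.8)×32 + (50.8/2)×0.22×€114.00 = €116,413.25.
EOQ at €108.50 = 52.0 < 55, so use break Q=55: TC = 1,010×€108.50 + (1,010/55.0)×32 + (55.0/2)×0.22×€108.50 = €110,829.06.
EOQ at €100.10 = 54.2 < 110, so use break Q=110: TC = 1,010×€100.10 + (1,010/110.0)×32 + (110.0/2)×0.22×€100.10 = €102,606.03.
EOQ at €99.09 = 54.5 < 340, so use break Q=340: TC = 1,010×€99.09 + (1,010/340.0)×32 + (340.0/2)×0.22×€99.09 = €103,881.92.
Lowest total cost is €102,606.03 at Q = 110.0.

Q* ≈ 110 kits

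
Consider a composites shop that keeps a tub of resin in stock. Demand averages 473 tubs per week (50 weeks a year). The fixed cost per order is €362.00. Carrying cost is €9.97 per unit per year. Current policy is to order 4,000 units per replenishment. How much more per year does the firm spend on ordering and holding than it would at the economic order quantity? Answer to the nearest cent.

Extra cost ≈ €9,014.63 per year

Annual demand D = 473 × 50 = 23,650.
EOQ = √(2DS/H) = √(2 × 23,650 × 362 / 9.97) ≈ 1310.50.
Cost at Q* = (D/Q*)S + (Q*/2)H = √(2DSH) ≈ €13,065.69.
Cost at Q = 4,000: (23,650/4,000)×362 + (4,000/2)×9.97 = €2,140.32 + €19,940.00 = €22,080.33.
Excess = €22,080.33 − €13,065.69 = €9,014.63.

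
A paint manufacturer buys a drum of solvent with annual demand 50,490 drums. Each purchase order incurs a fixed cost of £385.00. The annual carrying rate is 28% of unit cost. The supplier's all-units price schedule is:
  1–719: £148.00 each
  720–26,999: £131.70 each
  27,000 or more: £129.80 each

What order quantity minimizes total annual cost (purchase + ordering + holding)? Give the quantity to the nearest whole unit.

Holding cost per unit per year at price C is H = 0.28·C.
Evaluate total cost at each tier's feasible EOQ or, if the EOQ is below the tier, at the tier's minimum quantity.
Tier 1 (£148.00): EOQ = 968.6 exceeds tier's upper bound 719, so this tier is dominated.
EOQ at £131.70 = 1026.8 (feasible in tier 2): TC = 50,490×£131.70 + (50,490/1026.8)×385 + (1026.8/2)×0.28×£131.70 = £6,687,396.43.
EOQ at £129.80 = 1034.3 < 27000, so use break Q=27000: TC = 50,490×£129.80 + (50,490/27000.0)×385 + (27000.0/2)×0.28×£129.80 = £7,044,965.95.
Lowest total cost is £6,687,396.43 at Q = 1026.8.

Q* ≈ 1,027 drums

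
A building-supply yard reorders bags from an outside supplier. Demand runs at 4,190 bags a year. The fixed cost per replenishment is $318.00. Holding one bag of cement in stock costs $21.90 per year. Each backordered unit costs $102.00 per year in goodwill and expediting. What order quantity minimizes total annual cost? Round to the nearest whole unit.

With planned backorders, Q* = √(2DS/H) · √((H+B)/B).
√(2DS/H) = √(2 × 4,190 × 318 / 21.9) = 348.830.
√((H+B)/B) = √((21.9+102)/102) = 1.1021.
Q* ≈ 384.458.

Q* ≈ 384 bags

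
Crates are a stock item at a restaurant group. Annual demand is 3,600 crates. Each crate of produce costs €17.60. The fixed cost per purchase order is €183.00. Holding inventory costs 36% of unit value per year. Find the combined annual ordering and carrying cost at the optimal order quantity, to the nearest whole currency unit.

Holding cost H = 0.36 × €17.60 = €6.3360 per unit per year.
The optimal lot size = √(2DS/H) = √(2 × 3,600 × 183 / 6.336) ≈ 456.02.
At the optimum the two cost components are equal, so total cost = 2·(Q*/2)H = Q*·H.
Minimum total = √(2DSH) = √(2 × 3,600 × 183 × 6.336) ≈ 2889.345.

TC* ≈ €2,889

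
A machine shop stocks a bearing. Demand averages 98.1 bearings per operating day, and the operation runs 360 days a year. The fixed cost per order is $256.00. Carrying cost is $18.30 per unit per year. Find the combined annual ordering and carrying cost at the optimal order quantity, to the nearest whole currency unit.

Annual demand D = 98.1 × 360 = 35,316.
Q* = √(2DS/H) = √(2 × 35,316 × 256 / 18.3) ≈ 994.02.
At Q*, ordering cost (D/Q*)S equals holding cost (Q*/2)H, each = √(DSH/2).
Minimum total = √(2DSH) = √(2 × 35,316 × 256 × 18.3) ≈ 18190.569.

TC* ≈ $18,191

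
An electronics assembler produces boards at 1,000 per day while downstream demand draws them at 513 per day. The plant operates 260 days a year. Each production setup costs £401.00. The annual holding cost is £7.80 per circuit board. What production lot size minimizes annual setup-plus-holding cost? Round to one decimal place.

Annual demand D = 513 × 260 = 133,380.
Production build-up factor (1 − d/p) = 1 − 513/1,000 = 0.4870.
Q* = √(2DS / (H(1 − d/p))) = √(2 × 133,380 × 401 / (7.8 × 0.4870)).
= √(106,970,760 / 3.7986) ≈ 5306.654.

Q* ≈ 5,306.7 boards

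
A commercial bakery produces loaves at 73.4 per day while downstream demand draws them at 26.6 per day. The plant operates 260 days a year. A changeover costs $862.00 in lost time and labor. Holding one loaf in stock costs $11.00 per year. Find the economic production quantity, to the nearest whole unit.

Q* ≈ 1,304 loaves

Annual demand D = 26.6 × 260 = 6,916.
Production build-up factor (1 − d/p) = 1 − 26.6/73.4 = 0.6376.
Q* = √(2DS / (H(1 − d/p))) = √(2 × 6,916 × 862 / (11 × 0.6376)).
= √(11,923,184 / 7.0136) ≈ 1303.842.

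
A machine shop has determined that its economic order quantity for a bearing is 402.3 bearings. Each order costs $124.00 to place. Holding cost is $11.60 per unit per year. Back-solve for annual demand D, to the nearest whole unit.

D ≈ 7,570 bearings per year

The basic EOQ model gives Q* = √(2DS/H); rearrange for the unknown.
From Q* = √(2DS/H): D = Q*²H / (2S) = 402.3² × 11.6 / (2 × 124) = 7570.183.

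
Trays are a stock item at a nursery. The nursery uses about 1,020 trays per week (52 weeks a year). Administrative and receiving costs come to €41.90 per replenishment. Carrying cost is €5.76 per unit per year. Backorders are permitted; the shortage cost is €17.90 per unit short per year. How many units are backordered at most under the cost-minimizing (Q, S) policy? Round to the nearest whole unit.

Annual demand D = 1,020 × 52 = 53,040.
With planned backorders, Q* = √(2DS/H) · √((H+B)/B).
√(2DS/H) = √(2 × 53,040 × 41.9 / 5.76) = 878.441.
√((H+B)/B) = √((5.76+17.9)/17.9) = 1.1497.
Q* ≈ 1009.935.
S* = Q* · H/(H+B) = 1009.935 × 5.76/23.66 ≈ 245.867.

S* ≈ 246 trays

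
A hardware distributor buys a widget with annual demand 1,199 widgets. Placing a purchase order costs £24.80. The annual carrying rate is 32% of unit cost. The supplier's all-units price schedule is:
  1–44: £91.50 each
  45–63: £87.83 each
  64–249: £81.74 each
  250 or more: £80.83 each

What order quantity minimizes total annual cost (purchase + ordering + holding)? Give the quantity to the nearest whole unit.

Holding cost per unit per year at price C is H = 0.32·C.
For each price level, check whether its EOQ is feasible; otherwise the best quantity at that price is the breakpoint.
Tier 1 (£91.50): EOQ = 45.1 exceeds tier's upper bound 44, so this tier is dominated.
EOQ at £87.83 = 46.0 (feasible in tier 2): TC = 1,199×£87.83 + (1,199/46.0)×24.8 + (46.0/2)×0.32×£87.83 = £106,601.02.
EOQ at £81.74 = 47.7 < 64, so use break Q=64: TC = 1,199×£81.74 + (1,199/64.0)×24.8 + (64.0/2)×0.32×£81.74 = £99,307.89.
EOQ at £80.83 = 48.0 < 250, so use break Q=250: TC = 1,199×£80.83 + (1,199/250.0)×24.8 + (250.0/2)×0.32×£80.83 = £100,267.31.
Lowest total cost is £99,307.89 at Q = 64.0.

Q* ≈ 64 widgets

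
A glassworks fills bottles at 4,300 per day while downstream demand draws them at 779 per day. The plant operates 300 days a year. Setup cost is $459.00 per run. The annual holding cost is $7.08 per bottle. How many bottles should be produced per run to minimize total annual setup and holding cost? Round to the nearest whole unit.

Annual demand D = 779 × 300 = 233,700.
Production build-up factor (1 − d/p) = 1 − 779/4,300 = 0.8188.
Q* = √(2DS / (H(1 − d/p))) = √(2 × 233,700 × 459 / (7.08 × 0.8188)).
= √(214,536,600 / 5.7974) ≈ 6083.245.

Q* ≈ 6,083 bottles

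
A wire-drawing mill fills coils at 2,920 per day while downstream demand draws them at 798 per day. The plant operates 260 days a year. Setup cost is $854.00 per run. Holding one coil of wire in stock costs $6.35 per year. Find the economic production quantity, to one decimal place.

Q* ≈ 8,763.2 coils

Annual demand D = 798 × 260 = 207,480.
Production build-up factor (1 − d/p) = 1 − 798/2,920 = 0.7267.
Q* = √(2DS / (H(1 − d/p))) = √(2 × 207,480 × 854 / (6.35 × 0.7267)).
= √(354,375,840 / 4.6146) ≈ 8763.224.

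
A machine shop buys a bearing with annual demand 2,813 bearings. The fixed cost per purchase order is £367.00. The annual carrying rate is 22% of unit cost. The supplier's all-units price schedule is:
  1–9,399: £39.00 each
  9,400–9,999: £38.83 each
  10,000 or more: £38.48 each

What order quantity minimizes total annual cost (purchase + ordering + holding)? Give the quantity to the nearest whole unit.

Q* ≈ 491 bearings

Holding cost per unit per year at price C is H = 0.22·C.
Candidates are each tier's EOQ (if it falls in that tier) and each price-break quantity.
EOQ at £39.00 = 490.6 (feasible in tier 1): TC = 2,813×£39.00 + (2,813/490.6)×367 + (490.6/2)×0.22×£39.00 = £113,915.98.
EOQ at £38.83 = 491.6 < 9400, so use break Q=9400: TC = 2,813×£38.83 + (2,813/9400.0)×367 + (9400.0/2)×0.22×£38.83 = £149,488.84.
EOQ at £38.48 = 493.9 < 10000, so use break Q=10000: TC = 2,813×£38.48 + (2,813/10000.0)×367 + (10000.0/2)×0.22×£38.48 = £150,675.48.
Lowest total cost is £113,915.98 at Q = 490.6.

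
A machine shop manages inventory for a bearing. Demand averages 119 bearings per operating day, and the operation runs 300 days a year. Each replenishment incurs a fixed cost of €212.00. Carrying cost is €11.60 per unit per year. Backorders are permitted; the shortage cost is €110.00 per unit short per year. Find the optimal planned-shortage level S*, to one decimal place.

Annual demand D = 119 × 300 = 35,700.
With planned backorders, Q* = √(2DS/H) · √((H+B)/B).
√(2DS/H) = √(2 × 35,700 × 212 / 11.6) = 1142.321.
√((H+B)/B) = √((11.6+110)/110) = 1.0514.
Q* ≈ 1201.043.
S* = Q* · H/(H+B) = 1201.043 × 11.6/121.6 ≈ 114.573.

S* ≈ 114.6 bearings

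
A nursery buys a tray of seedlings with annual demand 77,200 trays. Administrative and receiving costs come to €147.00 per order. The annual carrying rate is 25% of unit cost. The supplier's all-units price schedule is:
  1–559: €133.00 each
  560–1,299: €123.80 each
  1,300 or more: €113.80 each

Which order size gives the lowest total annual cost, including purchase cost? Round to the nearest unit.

Holding cost per unit per year at price C is H = 0.25·C.
Candidates are each tier's EOQ (if it falls in that tier) and each price-break quantity.
Tier 1 (€133.00): EOQ = 826.2 exceeds tier's upper bound 559, so this tier is dominated.
EOQ at €123.80 = 856.4 (feasible in tier 2): TC = 77,200×€123.80 + (77,200/856.4)×147 + (856.4/2)×0.25×€123.80 = €9,583,864.07.
EOQ at €113.80 = 893.2 < 1300, so use break Q=1300: TC = 77,200×€113.80 + (77,200/1300.0)×147 + (1300.0/2)×0.25×€113.80 = €8,812,582.04.
Lowest total cost is €8,812,582.04 at Q = 1300.0.

Q* ≈ 1,300 trays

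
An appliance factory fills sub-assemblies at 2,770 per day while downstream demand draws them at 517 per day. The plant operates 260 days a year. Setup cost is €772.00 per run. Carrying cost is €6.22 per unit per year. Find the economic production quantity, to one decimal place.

Annual demand D = 517 × 260 = 134,420.
Production build-up factor (1 − d/p) = 1 − 517/2,770 = 0.8134.
Q* = √(2DS / (H(1 − d/p))) = √(2 × 134,420 × 772 / (6.22 × 0.8134)).
= √(207,544,480 / 5.0591) ≈ 6405.008.

Q* ≈ 6,405.0 sub-assemblies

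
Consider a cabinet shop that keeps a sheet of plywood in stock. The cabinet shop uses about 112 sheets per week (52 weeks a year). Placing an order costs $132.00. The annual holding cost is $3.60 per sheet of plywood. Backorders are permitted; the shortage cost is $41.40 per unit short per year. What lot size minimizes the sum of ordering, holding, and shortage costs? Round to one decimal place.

Q* ≈ 681.3 sheets

Annual demand D = 112 × 52 = 5,824.
With planned backorders, Q* = √(2DS/H) · √((H+B)/B).
√(2DS/H) = √(2 × 5,824 × 132 / 3.6) = 653.524.
√((H+B)/B) = √((3.6+41.4)/41.4) = 1.0426.
Q* ≈ 681.346.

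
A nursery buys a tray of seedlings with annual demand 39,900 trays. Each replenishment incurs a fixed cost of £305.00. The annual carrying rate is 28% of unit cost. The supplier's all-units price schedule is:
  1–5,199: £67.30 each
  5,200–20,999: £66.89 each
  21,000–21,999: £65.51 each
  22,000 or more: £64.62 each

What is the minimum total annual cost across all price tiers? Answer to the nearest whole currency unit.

TC* ≈ £2,706,686

Holding cost per unit per year at price C is H = 0.28·C.
Evaluate total cost at each tier's feasible EOQ or, if the EOQ is below the tier, at the tier's minimum quantity.
EOQ at £67.30 = 1136.5 (feasible in tier 1): TC = 39,900×£67.30 + (39,900/1136.5)×305 + (1136.5/2)×0.28×£67.30 = £2,706,685.98.
EOQ at £66.89 = 1140.0 < 5200, so use break Q=5200: TC = 39,900×£66.89 + (39,900/5200.0)×305 + (5200.0/2)×0.28×£66.89 = £2,719,947.21.
EOQ at £65.51 = 1151.9 < 21000, so use break Q=21000: TC = 39,900×£65.51 + (39,900/21000.0)×305 + (21000.0/2)×0.28×£65.51 = £2,807,027.90.
EOQ at £64.62 = 1159.8 < 22000, so use break Q=22000: TC = 39,900×£64.62 + (39,900/22000.0)×305 + (22000.0/2)×0.28×£64.62 = £2,777,920.76.
Lowest total cost among the candidates is at Q = 1136.5.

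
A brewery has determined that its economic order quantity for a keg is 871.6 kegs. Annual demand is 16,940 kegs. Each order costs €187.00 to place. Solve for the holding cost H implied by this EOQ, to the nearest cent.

The basic EOQ model gives Q* = √(2DS/H); rearrange for the unknown.
From Q* = √(2DS/H): H = 2DS / Q*² = 2 × 16,940 × 187 / 871.6² = 8.3397.

H ≈ €8.34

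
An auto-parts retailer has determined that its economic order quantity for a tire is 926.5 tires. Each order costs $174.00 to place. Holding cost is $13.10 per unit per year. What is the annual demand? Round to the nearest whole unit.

Squaring Q* = √(2DS/H) gives Q*² = 2DS/H.
From Q* = √(2DS/H): D = Q*²H / (2S) = 926.5² × 13.1 / (2 × 174) = 32313.418.

D ≈ 32,313 tires per year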